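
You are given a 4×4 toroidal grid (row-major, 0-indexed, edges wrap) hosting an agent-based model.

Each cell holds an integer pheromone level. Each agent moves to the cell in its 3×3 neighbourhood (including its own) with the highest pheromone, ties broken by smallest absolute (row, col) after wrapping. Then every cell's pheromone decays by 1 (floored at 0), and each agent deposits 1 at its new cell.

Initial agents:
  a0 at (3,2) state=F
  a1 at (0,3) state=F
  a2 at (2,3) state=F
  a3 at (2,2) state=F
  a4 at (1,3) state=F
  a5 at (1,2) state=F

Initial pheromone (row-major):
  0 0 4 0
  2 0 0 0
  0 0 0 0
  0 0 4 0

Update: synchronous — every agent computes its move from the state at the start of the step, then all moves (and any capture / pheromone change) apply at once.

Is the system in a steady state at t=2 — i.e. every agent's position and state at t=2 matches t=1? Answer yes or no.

no

t=1: a0@(0,2) a1@(0,2) a2@(3,2) a3@(3,2) a4@(0,2) a5@(0,2) | pheromone: 0 0 7 0 / 1 0 0 0 / 0 0 0 0 / 0 0 5 0
t=2: a0@(0,2) a1@(0,2) a2@(0,2) a3@(0,2) a4@(0,2) a5@(0,2) | pheromone: 0 0 12 0 / 0 0 0 0 / 0 0 0 0 / 0 0 4 0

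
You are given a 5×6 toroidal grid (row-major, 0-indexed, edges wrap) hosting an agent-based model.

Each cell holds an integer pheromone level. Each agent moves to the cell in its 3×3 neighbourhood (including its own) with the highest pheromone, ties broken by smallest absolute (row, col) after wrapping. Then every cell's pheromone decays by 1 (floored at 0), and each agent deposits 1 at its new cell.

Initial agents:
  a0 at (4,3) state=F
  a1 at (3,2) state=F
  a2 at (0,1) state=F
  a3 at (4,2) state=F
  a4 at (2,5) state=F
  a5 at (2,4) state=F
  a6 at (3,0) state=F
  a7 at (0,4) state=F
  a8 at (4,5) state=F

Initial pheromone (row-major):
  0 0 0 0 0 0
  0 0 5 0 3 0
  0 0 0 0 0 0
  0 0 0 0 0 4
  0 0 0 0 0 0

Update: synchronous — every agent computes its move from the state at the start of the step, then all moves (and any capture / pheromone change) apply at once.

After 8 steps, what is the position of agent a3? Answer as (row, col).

(1, 2)

t=1: a0@(0,2) a1@(2,1) a2@(1,2) a3@(0,1) a4@(3,5) a5@(3,5) a6@(3,5) a7@(1,4) a8@(3,5) | pheromone: 0 1 1 0 0 0 / 0 0 5 0 3 0 / 0 1 0 0 0 0 / 0 0 0 0 0 7 / 0 0 0 0 0 0
t=2: a0@(1,2) a1@(1,2) a2@(1,2) a3@(1,2) a4@(3,5) a5@(3,5) a6@(3,5) a7@(1,4) a8@(3,5) | pheromone: 0 0 0 0 0 0 / 0 0 8 0 3 0 / 0 0 0 0 0 0 / 0 0 0 0 0 10 / 0 0 0 0 0 0
t=3: a0@(1,2) a1@(1,2) a2@(1,2) a3@(1,2) a4@(3,5) a5@(3,5) a6@(3,5) a7@(1,4) a8@(3,5) | pheromone: 0 0 0 0 0 0 / 0 0 11 0 3 0 / 0 0 0 0 0 0 / 0 0 0 0 0 13 / 0 0 0 0 0 0
t=4: a0@(1,2) a1@(1,2) a2@(1,2) a3@(1,2) a4@(3,5) a5@(3,5) a6@(3,5) a7@(1,4) a8@(3,5) | pheromone: 0 0 0 0 0 0 / 0 0 14 0 3 0 / 0 0 0 0 0 0 / 0 0 0 0 0 16 / 0 0 0 0 0 0
t=5: a0@(1,2) a1@(1,2) a2@(1,2) a3@(1,2) a4@(3,5) a5@(3,5) a6@(3,5) a7@(1,4) a8@(3,5) | pheromone: 0 0 0 0 0 0 / 0 0 17 0 3 0 / 0 0 0 0 0 0 / 0 0 0 0 0 19 / 0 0 0 0 0 0
t=6: a0@(1,2) a1@(1,2) a2@(1,2) a3@(1,2) a4@(3,5) a5@(3,5) a6@(3,5) a7@(1,4) a8@(3,5) | pheromone: 0 0 0 0 0 0 / 0 0 20 0 3 0 / 0 0 0 0 0 0 / 0 0 0 0 0 22 / 0 0 0 0 0 0
t=7: a0@(1,2) a1@(1,2) a2@(1,2) a3@(1,2) a4@(3,5) a5@(3,5) a6@(3,5) a7@(1,4) a8@(3,5) | pheromone: 0 0 0 0 0 0 / 0 0 23 0 3 0 / 0 0 0 0 0 0 / 0 0 0 0 0 25 / 0 0 0 0 0 0
t=8: a0@(1,2) a1@(1,2) a2@(1,2) a3@(1,2) a4@(3,5) a5@(3,5) a6@(3,5) a7@(1,4) a8@(3,5) | pheromone: 0 0 0 0 0 0 / 0 0 26 0 3 0 / 0 0 0 0 0 0 / 0 0 0 0 0 28 / 0 0 0 0 0 0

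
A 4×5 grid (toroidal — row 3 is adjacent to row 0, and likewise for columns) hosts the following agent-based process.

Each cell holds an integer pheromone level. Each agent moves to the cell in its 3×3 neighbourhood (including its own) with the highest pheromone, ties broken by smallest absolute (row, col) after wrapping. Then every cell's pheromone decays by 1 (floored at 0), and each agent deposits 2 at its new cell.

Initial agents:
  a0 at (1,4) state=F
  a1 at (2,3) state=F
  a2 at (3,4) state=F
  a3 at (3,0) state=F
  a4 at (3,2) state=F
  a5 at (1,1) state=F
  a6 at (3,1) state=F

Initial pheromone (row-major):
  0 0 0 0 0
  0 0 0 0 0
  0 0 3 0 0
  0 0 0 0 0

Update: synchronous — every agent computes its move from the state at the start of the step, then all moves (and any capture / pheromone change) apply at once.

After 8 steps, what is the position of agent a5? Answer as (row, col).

(2, 2)

t=1: a0@(0,0) a1@(2,2) a2@(0,0) a3@(0,0) a4@(2,2) a5@(2,2) a6@(2,2) | pheromone: 6 0 0 0 0 / 0 0 0 0 0 / 0 0 10 0 0 / 0 0 0 0 0
t=2: a0@(0,0) a1@(2,2) a2@(0,0) a3@(0,0) a4@(2,2) a5@(2,2) a6@(2,2) | pheromone: 11 0 0 0 0 / 0 0 0 0 0 / 0 0 17 0 0 / 0 0 0 0 0
t=3: a0@(0,0) a1@(2,2) a2@(0,0) a3@(0,0) a4@(2,2) a5@(2,2) a6@(2,2) | pheromone: 16 0 0 0 0 / 0 0 0 0 0 / 0 0 24 0 0 / 0 0 0 0 0
t=4: a0@(0,0) a1@(2,2) a2@(0,0) a3@(0,0) a4@(2,2) a5@(2,2) a6@(2,2) | pheromone: 21 0 0 0 0 / 0 0 0 0 0 / 0 0 31 0 0 / 0 0 0 0 0
t=5: a0@(0,0) a1@(2,2) a2@(0,0) a3@(0,0) a4@(2,2) a5@(2,2) a6@(2,2) | pheromone: 26 0 0 0 0 / 0 0 0 0 0 / 0 0 38 0 0 / 0 0 0 0 0
t=6: a0@(0,0) a1@(2,2) a2@(0,0) a3@(0,0) a4@(2,2) a5@(2,2) a6@(2,2) | pheromone: 31 0 0 0 0 / 0 0 0 0 0 / 0 0 45 0 0 / 0 0 0 0 0
t=7: a0@(0,0) a1@(2,2) a2@(0,0) a3@(0,0) a4@(2,2) a5@(2,2) a6@(2,2) | pheromone: 36 0 0 0 0 / 0 0 0 0 0 / 0 0 52 0 0 / 0 0 0 0 0
t=8: a0@(0,0) a1@(2,2) a2@(0,0) a3@(0,0) a4@(2,2) a5@(2,2) a6@(2,2) | pheromone: 41 0 0 0 0 / 0 0 0 0 0 / 0 0 59 0 0 / 0 0 0 0 0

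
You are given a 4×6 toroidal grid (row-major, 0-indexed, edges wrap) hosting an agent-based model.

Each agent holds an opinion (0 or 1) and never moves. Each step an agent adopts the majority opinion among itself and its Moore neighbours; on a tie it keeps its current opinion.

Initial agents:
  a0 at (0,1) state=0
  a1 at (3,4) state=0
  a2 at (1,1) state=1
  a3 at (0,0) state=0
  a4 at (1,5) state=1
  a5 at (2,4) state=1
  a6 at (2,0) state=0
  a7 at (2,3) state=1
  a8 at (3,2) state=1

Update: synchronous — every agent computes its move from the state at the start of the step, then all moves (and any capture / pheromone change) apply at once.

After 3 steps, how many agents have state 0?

3

t=1: a0@(0,1):0 a1@(3,4):1 a2@(1,1):0 a3@(0,0):0 a4@(1,5):1 a5@(2,4):1 a6@(2,0):1 a7@(2,3):1 a8@(3,2):1
t=2: (unchanged — steady state)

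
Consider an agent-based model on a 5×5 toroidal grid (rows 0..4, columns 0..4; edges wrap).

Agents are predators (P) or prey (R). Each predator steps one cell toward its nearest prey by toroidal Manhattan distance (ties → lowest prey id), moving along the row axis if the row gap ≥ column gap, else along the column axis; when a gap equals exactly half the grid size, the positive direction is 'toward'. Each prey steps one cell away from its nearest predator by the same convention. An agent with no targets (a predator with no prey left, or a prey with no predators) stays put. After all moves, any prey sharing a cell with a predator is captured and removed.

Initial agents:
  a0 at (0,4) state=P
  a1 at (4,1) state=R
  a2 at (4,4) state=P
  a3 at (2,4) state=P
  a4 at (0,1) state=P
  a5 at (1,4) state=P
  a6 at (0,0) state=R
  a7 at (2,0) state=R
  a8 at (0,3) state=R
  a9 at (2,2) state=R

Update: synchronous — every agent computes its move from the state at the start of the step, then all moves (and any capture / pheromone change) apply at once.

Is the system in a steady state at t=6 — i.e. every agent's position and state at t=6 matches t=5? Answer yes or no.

no

t=1: a0@(0,0):P a1@(3,1):R a2@(4,0):P a3@(2,0):P a4@(4,1):P a5@(0,4):P a6@(0,1):R a7@(2,1):R a8@(0,2):R a9@(2,1):R
t=2: a0@(0,1):P a2@(3,0):P a3@(2,1):P a4@(3,1):P a5@(0,0):P a6@(0,2):R a7@(2,2):R a8@(0,3):R a9@(2,2):R
t=3: a0@(0,2):P a2@(3,1):P a3@(2,2):P a4@(2,1):P a5@(0,1):P a6@(0,3):R a7@(2,3):R a8@(0,4):R a9@(2,3):R
t=4: a0@(0,3):P a2@(3,2):P a3@(2,3):P a4@(2,2):P a5@(0,2):P a6@(0,4):R a7@(2,4):R a8@(0,0):R a9@(2,4):R
t=5: a0@(0,4):P a2@(3,3):P a3@(2,4):P a4@(2,3):P a5@(0,3):P a6@(0,0):R a7@(2,0):R a8@(0,1):R a9@(2,0):R
t=6: a0@(0,0):P a2@(3,4):P a3@(2,0):P a4@(2,4):P a5@(0,4):P a6@(0,1):R a7@(2,1):R a8@(0,2):R a9@(2,1):R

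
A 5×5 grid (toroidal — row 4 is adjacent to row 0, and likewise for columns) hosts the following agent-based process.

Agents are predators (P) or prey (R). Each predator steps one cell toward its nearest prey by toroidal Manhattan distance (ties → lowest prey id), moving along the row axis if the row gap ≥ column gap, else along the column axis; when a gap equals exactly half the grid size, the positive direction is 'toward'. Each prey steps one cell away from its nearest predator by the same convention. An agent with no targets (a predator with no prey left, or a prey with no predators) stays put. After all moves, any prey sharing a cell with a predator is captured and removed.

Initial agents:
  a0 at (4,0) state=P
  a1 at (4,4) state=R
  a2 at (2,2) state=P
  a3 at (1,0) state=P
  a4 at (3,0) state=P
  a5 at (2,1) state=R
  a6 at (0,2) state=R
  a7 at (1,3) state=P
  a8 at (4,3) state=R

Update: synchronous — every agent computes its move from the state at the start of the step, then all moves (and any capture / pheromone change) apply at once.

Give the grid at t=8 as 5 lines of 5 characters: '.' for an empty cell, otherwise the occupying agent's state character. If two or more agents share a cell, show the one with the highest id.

t=1: a0@(4,4):P a1@(4,3):R a2@(2,1):P a3@(2,0):P a4@(4,0):P a6@(4,2):R a7@(0,3):P a8@(4,2):R
t=2: a0@(4,3):P a1@(4,2):R a2@(3,1):P a3@(3,0):P a4@(4,4):P a6@(4,1):R a7@(4,3):P a8@(4,1):R
t=3: a0@(4,2):P a2@(4,1):P a3@(4,0):P a4@(4,3):P a6@(0,1):R a7@(4,2):P a8@(0,1):R
t=4: a0@(0,2):P a2@(0,1):P a3@(0,0):P a4@(4,2):P a6@(1,1):R a7@(0,2):P a8@(1,1):R
t=5: a0@(1,2):P a2@(1,1):P a3@(1,0):P a4@(0,2):P a6@(2,1):R a7@(1,2):P a8@(2,1):R
t=6: a0@(2,2):P a2@(2,1):P a3@(2,0):P a4@(1,2):P a6@(3,1):R a7@(2,2):P a8@(3,1):R
t=7: a0@(3,2):P a2@(3,1):P a3@(3,0):P a4@(2,2):P a6@(4,1):R a7@(3,2):P a8@(4,1):R
t=8: a0@(4,2):P a2@(4,1):P a3@(4,0):P a4@(3,2):P a6@(0,1):R a7@(4,2):P a8@(0,1):R

.R...
.....
.....
..P..
PPP..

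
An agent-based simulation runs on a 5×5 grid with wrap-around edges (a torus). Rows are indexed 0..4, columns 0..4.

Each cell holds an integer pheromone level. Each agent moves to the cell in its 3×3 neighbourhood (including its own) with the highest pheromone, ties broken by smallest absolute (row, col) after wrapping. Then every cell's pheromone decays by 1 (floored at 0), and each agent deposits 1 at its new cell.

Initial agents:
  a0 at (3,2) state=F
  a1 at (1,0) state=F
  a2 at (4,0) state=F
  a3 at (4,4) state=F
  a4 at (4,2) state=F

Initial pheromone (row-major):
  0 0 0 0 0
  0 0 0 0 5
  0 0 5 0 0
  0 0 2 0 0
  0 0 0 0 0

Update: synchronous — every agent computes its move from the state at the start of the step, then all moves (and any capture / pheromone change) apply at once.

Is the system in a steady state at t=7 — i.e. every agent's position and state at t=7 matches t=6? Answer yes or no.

yes

t=1: a0@(2,2) a1@(1,4) a2@(0,0) a3@(0,0) a4@(3,2) | pheromone: 2 0 0 0 0 / 0 0 0 0 5 / 0 0 5 0 0 / 0 0 2 0 0 / 0 0 0 0 0
t=2: a0@(2,2) a1@(1,4) a2@(1,4) a3@(1,4) a4@(2,2) | pheromone: 1 0 0 0 0 / 0 0 0 0 7 / 0 0 6 0 0 / 0 0 1 0 0 / 0 0 0 0 0
t=3: a0@(2,2) a1@(1,4) a2@(1,4) a3@(1,4) a4@(2,2) | pheromone: 0 0 0 0 0 / 0 0 0 0 9 / 0 0 7 0 0 / 0 0 0 0 0 / 0 0 0 0 0
t=4: a0@(2,2) a1@(1,4) a2@(1,4) a3@(1,4) a4@(2,2) | pheromone: 0 0 0 0 0 / 0 0 0 0 11 / 0 0 8 0 0 / 0 0 0 0 0 / 0 0 0 0 0
t=5: a0@(2,2) a1@(1,4) a2@(1,4) a3@(1,4) a4@(2,2) | pheromone: 0 0 0 0 0 / 0 0 0 0 13 / 0 0 9 0 0 / 0 0 0 0 0 / 0 0 0 0 0
t=6: a0@(2,2) a1@(1,4) a2@(1,4) a3@(1,4) a4@(2,2) | pheromone: 0 0 0 0 0 / 0 0 0 0 15 / 0 0 10 0 0 / 0 0 0 0 0 / 0 0 0 0 0
t=7: a0@(2,2) a1@(1,4) a2@(1,4) a3@(1,4) a4@(2,2) | pheromone: 0 0 0 0 0 / 0 0 0 0 17 / 0 0 11 0 0 / 0 0 0 0 0 / 0 0 0 0 0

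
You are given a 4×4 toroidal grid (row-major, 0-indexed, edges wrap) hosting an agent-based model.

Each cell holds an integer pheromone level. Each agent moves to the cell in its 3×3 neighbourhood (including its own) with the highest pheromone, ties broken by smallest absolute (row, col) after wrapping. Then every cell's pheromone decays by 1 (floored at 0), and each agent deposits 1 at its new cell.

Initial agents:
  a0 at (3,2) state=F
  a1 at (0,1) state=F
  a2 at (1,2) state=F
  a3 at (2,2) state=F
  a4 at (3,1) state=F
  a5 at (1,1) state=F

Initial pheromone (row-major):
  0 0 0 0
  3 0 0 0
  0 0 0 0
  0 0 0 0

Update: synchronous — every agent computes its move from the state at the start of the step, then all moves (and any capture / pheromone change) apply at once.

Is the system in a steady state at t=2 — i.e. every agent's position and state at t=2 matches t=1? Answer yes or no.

no

t=1: a0@(0,1) a1@(1,0) a2@(0,1) a3@(1,1) a4@(0,0) a5@(1,0) | pheromone: 1 2 0 0 / 4 1 0 0 / 0 0 0 0 / 0 0 0 0
t=2: a0@(1,0) a1@(1,0) a2@(1,0) a3@(1,0) a4@(1,0) a5@(1,0) | pheromone: 0 1 0 0 / 9 0 0 0 / 0 0 0 0 / 0 0 0 0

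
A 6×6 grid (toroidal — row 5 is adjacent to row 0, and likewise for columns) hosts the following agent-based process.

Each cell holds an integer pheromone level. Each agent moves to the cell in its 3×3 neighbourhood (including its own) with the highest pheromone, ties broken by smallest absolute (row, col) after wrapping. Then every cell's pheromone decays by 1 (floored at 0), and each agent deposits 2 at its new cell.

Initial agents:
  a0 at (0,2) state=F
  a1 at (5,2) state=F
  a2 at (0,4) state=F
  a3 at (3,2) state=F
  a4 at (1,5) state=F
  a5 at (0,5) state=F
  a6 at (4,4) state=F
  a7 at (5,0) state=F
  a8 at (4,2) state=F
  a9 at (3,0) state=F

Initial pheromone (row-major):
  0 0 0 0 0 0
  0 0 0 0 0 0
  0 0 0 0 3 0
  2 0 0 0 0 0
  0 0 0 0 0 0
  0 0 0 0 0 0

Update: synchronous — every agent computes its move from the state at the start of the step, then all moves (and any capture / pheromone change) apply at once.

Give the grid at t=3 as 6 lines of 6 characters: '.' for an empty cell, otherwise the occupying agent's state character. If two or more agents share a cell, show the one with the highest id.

t=1: a0@(0,1) a1@(0,1) a2@(0,3) a3@(2,1) a4@(2,4) a5@(0,0) a6@(3,3) a7@(0,0) a8@(3,1) a9@(3,0) | pheromone: 4 4 0 2 0 0 / 0 0 0 0 0 0 / 0 2 0 0 4 0 / 3 2 0 2 0 0 / 0 0 0 0 0 0 / 0 0 0 0 0 0
t=2: a0@(0,0) a1@(0,0) a2@(0,3) a3@(3,0) a4@(2,4) a5@(0,0) a6@(2,4) a7@(0,0) a8@(3,0) a9@(3,0) | pheromone: 11 3 0 3 0 0 / 0 0 0 0 0 0 / 0 1 0 0 7 0 / 8 1 0 1 0 0 / 0 0 0 0 0 0 / 0 0 0 0 0 0
t=3: a0@(0,0) a1@(0,0) a2@(0,3) a3@(3,0) a4@(2,4) a5@(0,0) a6@(2,4) a7@(0,0) a8@(3,0) a9@(3,0) | pheromone: 18 2 0 4 0 0 / 0 0 0 0 0 0 / 0 0 0 0 10 0 / 13 0 0 0 0 0 / 0 0 0 0 0 0 / 0 0 0 0 0 0

F..F..
......
....F.
F.....
......
......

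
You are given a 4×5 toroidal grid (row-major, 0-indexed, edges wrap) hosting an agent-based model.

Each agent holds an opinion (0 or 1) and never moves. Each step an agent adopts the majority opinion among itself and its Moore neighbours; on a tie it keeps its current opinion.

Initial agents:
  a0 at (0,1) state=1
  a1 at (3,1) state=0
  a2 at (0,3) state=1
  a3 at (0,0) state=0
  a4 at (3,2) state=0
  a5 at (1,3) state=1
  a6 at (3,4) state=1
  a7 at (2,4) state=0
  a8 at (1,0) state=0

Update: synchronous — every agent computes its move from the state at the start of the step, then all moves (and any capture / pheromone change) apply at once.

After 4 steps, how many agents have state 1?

3

t=1: a0@(0,1):0 a1@(3,1):0 a2@(0,3):1 a3@(0,0):0 a4@(3,2):0 a5@(1,3):1 a6@(3,4):1 a7@(2,4):0 a8@(1,0):0
t=2: (unchanged — steady state)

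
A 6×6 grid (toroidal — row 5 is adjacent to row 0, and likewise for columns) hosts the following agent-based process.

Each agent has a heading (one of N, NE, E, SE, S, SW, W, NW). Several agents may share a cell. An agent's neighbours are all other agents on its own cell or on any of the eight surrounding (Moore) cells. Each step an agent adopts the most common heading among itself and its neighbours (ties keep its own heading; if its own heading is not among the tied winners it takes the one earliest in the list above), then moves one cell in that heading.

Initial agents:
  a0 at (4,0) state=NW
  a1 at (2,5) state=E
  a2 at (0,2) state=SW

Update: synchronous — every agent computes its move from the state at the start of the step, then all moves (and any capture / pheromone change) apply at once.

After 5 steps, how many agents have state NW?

1

t=1: a0@(3,5):NW a1@(2,0):E a2@(1,1):SW
t=2: a0@(2,4):NW a1@(2,1):E a2@(2,0):SW
t=3: a0@(1,3):NW a1@(2,2):E a2@(3,5):SW
t=4: a0@(0,2):NW a1@(2,3):E a2@(4,4):SW
t=5: a0@(5,1):NW a1@(2,4):E a2@(5,3):SW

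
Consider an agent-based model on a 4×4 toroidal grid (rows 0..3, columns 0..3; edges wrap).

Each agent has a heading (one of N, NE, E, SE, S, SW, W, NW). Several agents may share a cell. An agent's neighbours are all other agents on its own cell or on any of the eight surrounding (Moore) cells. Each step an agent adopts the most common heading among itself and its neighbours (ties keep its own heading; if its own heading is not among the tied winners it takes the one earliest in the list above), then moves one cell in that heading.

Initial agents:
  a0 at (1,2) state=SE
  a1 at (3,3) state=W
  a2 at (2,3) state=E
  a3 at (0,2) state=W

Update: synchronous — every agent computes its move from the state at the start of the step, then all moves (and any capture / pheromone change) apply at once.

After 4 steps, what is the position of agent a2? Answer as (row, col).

t=1: a0@(2,3):SE a1@(3,2):W a2@(2,0):E a3@(0,1):W
t=2: a0@(3,0):SE a1@(3,1):W a2@(2,1):E a3@(0,0):W
t=3: a0@(3,3):W a1@(3,0):W a2@(2,2):E a3@(0,3):W
t=4: a0@(3,2):W a1@(3,3):W a2@(2,3):E a3@(0,2):W

(2, 3)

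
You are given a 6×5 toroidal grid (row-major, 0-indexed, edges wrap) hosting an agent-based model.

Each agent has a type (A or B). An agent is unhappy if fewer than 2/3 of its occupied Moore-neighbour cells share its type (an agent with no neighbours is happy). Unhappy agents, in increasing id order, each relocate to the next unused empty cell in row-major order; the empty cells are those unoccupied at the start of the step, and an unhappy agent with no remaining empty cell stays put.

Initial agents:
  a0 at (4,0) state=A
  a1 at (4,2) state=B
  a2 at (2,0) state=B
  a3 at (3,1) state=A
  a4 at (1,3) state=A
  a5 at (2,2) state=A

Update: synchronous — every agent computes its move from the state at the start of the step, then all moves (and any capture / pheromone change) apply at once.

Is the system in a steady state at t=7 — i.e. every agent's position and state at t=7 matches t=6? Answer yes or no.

t=1: a0@(4,0):A a1@(0,0):B a2@(0,1):B a3@(0,2):A a4@(1,3):A a5@(2,2):A
t=2: a0@(4,0):A a1@(0,0):B a2@(0,3):B a3@(0,4):A a4@(1,3):A a5@(2,2):A
t=3: a0@(4,0):A a1@(0,1):B a2@(0,2):B a3@(1,0):A a4@(1,3):A a5@(2,2):A
t=4: a0@(4,0):A a1@(0,0):B a2@(0,3):B a3@(0,4):A a4@(1,1):A a5@(2,2):A
t=5: a0@(4,0):A a1@(0,1):B a2@(0,2):B a3@(1,0):A a4@(1,2):A a5@(2,2):A
t=6: a0@(4,0):A a1@(0,0):B a2@(0,3):B a3@(0,4):A a4@(1,1):A a5@(2,2):A
t=7: a0@(4,0):A a1@(0,1):B a2@(0,2):B a3@(1,0):A a4@(1,2):A a5@(2,2):A

no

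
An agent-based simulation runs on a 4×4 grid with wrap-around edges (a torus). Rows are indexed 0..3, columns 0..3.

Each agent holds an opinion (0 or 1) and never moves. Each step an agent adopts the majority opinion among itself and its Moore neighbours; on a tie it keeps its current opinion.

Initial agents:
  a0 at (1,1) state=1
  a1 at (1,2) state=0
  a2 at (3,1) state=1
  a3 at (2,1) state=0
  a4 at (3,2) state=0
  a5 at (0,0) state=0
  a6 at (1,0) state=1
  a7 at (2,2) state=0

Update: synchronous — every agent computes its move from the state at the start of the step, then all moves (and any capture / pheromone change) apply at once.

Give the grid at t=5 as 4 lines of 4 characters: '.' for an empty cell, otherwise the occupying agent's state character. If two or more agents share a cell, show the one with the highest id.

t=1: a0@(1,1):0 a1@(1,2):0 a2@(3,1):0 a3@(2,1):0 a4@(3,2):0 a5@(0,0):1 a6@(1,0):1 a7@(2,2):0
t=2: (unchanged — steady state)

1...
100.
.00.
.00.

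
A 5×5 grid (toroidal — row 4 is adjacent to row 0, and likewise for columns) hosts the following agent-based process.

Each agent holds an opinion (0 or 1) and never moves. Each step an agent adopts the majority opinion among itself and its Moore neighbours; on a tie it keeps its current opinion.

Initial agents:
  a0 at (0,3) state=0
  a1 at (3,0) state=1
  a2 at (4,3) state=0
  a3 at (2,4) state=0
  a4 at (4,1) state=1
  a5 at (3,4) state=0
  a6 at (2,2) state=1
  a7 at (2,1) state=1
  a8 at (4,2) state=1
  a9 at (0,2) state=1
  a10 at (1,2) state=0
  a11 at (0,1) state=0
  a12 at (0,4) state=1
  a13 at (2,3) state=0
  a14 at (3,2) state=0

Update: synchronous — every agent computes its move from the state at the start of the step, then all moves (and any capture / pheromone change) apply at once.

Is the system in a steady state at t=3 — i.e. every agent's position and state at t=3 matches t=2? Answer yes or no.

no

t=1: a0@(0,3):0 a1@(3,0):1 a2@(4,3):0 a3@(2,4):0 a4@(4,1):1 a5@(3,4):0 a6@(2,2):0 a7@(2,1):1 a8@(4,2):0 a9@(0,2):0 a10@(1,2):0 a11@(0,1):1 a12@(0,4):0 a13@(2,3):0 a14@(3,2):1
t=2: a0@(0,3):0 a1@(3,0):1 a2@(4,3):0 a3@(2,4):0 a4@(4,1):1 a5@(3,4):0 a6@(2,2):0 a7@(2,1):1 a8@(4,2):0 a9@(0,2):0 a10@(1,2):0 a11@(0,1):0 a12@(0,4):0 a13@(2,3):0 a14@(3,2):0
t=3: a0@(0,3):0 a1@(3,0):1 a2@(4,3):0 a3@(2,4):0 a4@(4,1):0 a5@(3,4):0 a6@(2,2):0 a7@(2,1):0 a8@(4,2):0 a9@(0,2):0 a10@(1,2):0 a11@(0,1):0 a12@(0,4):0 a13@(2,3):0 a14@(3,2):0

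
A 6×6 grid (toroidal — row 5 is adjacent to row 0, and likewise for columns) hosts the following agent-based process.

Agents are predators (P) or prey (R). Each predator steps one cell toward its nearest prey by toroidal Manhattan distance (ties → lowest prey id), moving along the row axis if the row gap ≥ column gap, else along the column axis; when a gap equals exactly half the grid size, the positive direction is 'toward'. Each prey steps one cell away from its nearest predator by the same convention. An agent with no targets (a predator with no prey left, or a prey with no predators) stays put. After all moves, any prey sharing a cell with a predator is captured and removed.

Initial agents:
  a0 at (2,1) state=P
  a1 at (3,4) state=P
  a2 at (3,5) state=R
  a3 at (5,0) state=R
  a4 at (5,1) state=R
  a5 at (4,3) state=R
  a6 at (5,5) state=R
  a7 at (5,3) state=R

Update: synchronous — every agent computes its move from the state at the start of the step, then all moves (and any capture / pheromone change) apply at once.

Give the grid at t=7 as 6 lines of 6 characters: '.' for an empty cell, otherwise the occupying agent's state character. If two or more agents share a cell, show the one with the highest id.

t=1: a0@(2,0):P a1@(3,5):P a2@(3,0):R a3@(4,0):R a4@(4,1):R a5@(5,3):R a6@(0,5):R a7@(0,3):R
t=2: a0@(3,0):P a1@(3,0):P a2@(4,0):R a3@(5,0):R a4@(5,1):R a5@(0,3):R a6@(5,5):R a7@(0,2):R
t=3: a0@(4,0):P a1@(4,0):P a2@(5,0):R a3@(0,0):R a4@(0,1):R a5@(5,3):R a6@(0,5):R a7@(5,2):R
t=4: a0@(5,0):P a1@(5,0):P a2@(0,0):R a3@(1,0):R a4@(1,1):R a5@(5,2):R a6@(1,5):R a7@(5,3):R
t=5: a0@(0,0):P a1@(0,0):P a2@(1,0):R a3@(2,0):R a4@(2,1):R a5@(5,3):R a6@(2,5):R a7@(5,2):R
t=6: a0@(1,0):P a1@(1,0):P a2@(2,0):R a3@(3,0):R a4@(3,1):R a5@(5,2):R a6@(3,5):R a7@(5,3):R
t=7: a0@(2,0):P a1@(2,0):P a2@(3,0):R a3@(4,0):R a4@(4,1):R a5@(4,2):R a6@(4,5):R a7@(5,2):R

......
......
P.....
R.....
RRR..R
..R...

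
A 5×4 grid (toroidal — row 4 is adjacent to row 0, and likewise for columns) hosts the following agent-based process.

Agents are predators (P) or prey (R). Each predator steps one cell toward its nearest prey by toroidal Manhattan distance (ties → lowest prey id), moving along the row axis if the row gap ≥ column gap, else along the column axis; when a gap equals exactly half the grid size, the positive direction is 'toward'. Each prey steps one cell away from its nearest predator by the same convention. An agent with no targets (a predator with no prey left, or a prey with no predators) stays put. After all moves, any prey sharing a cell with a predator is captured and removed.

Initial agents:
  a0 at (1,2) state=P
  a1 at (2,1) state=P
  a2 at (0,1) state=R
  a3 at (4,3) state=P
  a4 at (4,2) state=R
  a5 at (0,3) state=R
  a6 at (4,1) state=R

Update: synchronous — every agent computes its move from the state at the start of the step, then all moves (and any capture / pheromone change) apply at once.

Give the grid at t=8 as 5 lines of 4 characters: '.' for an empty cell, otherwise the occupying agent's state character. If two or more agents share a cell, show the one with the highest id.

..RP
....
...R
....
..RP

t=1: a0@(0,2):P a1@(1,1):P a2@(4,1):R a3@(4,2):P a4@(4,1):R a5@(1,3):R a6@(0,1):R
t=2: a0@(0,1):P a1@(0,1):P a2@(4,0):R a3@(4,1):P a4@(4,0):R a5@(2,3):R a6@(0,0):R
t=3: a0@(0,0):P a1@(0,0):P a2@(4,3):R a3@(4,0):P a4@(4,3):R a5@(3,3):R a6@(0,3):R
t=4: a0@(0,3):P a1@(0,3):P a2@(4,2):R a3@(4,3):P a4@(4,2):R a5@(2,3):R a6@(0,2):R
t=5: a0@(0,2):P a1@(0,2):P a2@(4,1):R a3@(4,2):P a4@(4,1):R a5@(3,3):R a6@(0,1):R
t=6: a0@(0,1):P a1@(0,1):P a2@(4,0):R a3@(4,1):P a4@(4,0):R a5@(2,3):R a6@(0,0):R
t=7: a0@(0,0):P a1@(0,0):P a2@(4,3):R a3@(4,0):P a4@(4,3):R a5@(3,3):R a6@(0,3):R
t=8: a0@(0,3):P a1@(0,3):P a2@(4,2):R a3@(4,3):P a4@(4,2):R a5@(2,3):R a6@(0,2):R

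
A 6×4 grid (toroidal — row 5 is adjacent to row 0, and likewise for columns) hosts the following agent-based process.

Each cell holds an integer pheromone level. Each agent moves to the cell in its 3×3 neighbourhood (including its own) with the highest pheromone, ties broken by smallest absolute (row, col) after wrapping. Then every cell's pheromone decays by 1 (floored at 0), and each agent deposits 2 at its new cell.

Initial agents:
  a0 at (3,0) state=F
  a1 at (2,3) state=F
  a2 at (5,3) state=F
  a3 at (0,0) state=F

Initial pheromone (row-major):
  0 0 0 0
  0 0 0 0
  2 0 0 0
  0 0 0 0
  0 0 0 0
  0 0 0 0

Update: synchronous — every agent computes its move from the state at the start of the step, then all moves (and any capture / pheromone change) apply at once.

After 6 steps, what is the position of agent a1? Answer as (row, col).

(2, 0)

t=1: a0@(2,0) a1@(2,0) a2@(0,0) a3@(0,0) | pheromone: 4 0 0 0 / 0 0 0 0 / 5 0 0 0 / 0 0 0 0 / 0 0 0 0 / 0 0 0 0
t=2: a0@(2,0) a1@(2,0) a2@(0,0) a3@(0,0) | pheromone: 7 0 0 0 / 0 0 0 0 / 8 0 0 0 / 0 0 0 0 / 0 0 0 0 / 0 0 0 0
t=3: a0@(2,0) a1@(2,0) a2@(0,0) a3@(0,0) | pheromone: 10 0 0 0 / 0 0 0 0 / 11 0 0 0 / 0 0 0 0 / 0 0 0 0 / 0 0 0 0
t=4: a0@(2,0) a1@(2,0) a2@(0,0) a3@(0,0) | pheromone: 13 0 0 0 / 0 0 0 0 / 14 0 0 0 / 0 0 0 0 / 0 0 0 0 / 0 0 0 0
t=5: a0@(2,0) a1@(2,0) a2@(0,0) a3@(0,0) | pheromone: 16 0 0 0 / 0 0 0 0 / 17 0 0 0 / 0 0 0 0 / 0 0 0 0 / 0 0 0 0
t=6: a0@(2,0) a1@(2,0) a2@(0,0) a3@(0,0) | pheromone: 19 0 0 0 / 0 0 0 0 / 20 0 0 0 / 0 0 0 0 / 0 0 0 0 / 0 0 0 0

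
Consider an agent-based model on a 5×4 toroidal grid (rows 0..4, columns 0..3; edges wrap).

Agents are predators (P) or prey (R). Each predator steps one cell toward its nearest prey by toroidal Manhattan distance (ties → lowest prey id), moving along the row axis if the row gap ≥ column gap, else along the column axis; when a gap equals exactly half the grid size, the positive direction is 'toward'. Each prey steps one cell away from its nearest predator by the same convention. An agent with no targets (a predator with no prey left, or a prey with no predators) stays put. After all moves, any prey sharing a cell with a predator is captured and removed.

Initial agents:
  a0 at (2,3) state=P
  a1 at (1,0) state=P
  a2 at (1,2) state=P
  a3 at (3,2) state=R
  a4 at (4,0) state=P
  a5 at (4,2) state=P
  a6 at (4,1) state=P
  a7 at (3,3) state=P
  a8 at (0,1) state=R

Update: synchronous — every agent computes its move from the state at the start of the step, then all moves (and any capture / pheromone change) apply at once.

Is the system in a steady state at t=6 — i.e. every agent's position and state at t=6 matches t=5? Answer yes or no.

t=1: a0@(3,3):P a1@(0,0):P a2@(2,2):P a4@(0,0):P a5@(3,2):P a6@(0,1):P a7@(3,2):P a8@(1,1):R
t=2: a0@(2,3):P a1@(1,0):P a2@(1,2):P a4@(1,0):P a5@(2,2):P a6@(1,1):P a7@(2,2):P a8@(2,1):R
t=3: a0@(2,0):P a1@(2,0):P a2@(2,2):P a4@(2,0):P a5@(2,1):P a6@(2,1):P a7@(2,1):P
t=4: (unchanged — steady state)

yes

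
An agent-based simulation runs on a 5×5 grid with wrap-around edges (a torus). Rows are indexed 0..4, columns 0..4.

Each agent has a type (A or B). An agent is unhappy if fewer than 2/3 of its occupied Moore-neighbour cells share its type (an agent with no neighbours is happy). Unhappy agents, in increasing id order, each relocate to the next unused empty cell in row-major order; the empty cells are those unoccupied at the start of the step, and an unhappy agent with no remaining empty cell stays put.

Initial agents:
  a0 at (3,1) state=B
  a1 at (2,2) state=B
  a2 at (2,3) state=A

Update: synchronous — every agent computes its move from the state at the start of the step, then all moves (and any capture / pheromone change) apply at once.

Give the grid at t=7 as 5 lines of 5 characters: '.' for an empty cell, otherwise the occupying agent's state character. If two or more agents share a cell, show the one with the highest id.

t=1: a0@(3,1):B a1@(0,0):B a2@(0,1):A
t=2: a0@(3,1):B a1@(0,2):B a2@(0,3):A
t=3: a0@(3,1):B a1@(0,0):B a2@(0,1):A
t=4: a0@(3,1):B a1@(0,2):B a2@(0,3):A
t=5: a0@(3,1):B a1@(0,0):B a2@(0,1):A
t=6: a0@(3,1):B a1@(0,2):B a2@(0,3):A
t=7: a0@(3,1):B a1@(0,0):B a2@(0,1):A

BA...
.....
.....
.B...
.....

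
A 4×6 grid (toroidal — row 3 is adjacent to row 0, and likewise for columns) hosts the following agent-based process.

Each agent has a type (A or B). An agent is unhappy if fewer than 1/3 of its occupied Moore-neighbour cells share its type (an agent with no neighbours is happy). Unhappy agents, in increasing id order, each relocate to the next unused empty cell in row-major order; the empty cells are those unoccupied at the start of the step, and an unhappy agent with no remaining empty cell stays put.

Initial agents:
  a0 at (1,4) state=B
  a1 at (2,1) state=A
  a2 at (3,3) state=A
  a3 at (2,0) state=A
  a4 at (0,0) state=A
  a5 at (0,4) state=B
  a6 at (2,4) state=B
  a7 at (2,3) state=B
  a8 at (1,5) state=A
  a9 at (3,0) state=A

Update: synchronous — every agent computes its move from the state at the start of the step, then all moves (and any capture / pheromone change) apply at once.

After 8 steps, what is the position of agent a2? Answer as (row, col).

t=1: a0@(1,4):B a1@(2,1):A a2@(0,1):A a3@(2,0):A a4@(0,0):A a5@(0,4):B a6@(2,4):B a7@(2,3):B a8@(1,5):A a9@(3,0):A
t=2: (unchanged — steady state)

(0, 1)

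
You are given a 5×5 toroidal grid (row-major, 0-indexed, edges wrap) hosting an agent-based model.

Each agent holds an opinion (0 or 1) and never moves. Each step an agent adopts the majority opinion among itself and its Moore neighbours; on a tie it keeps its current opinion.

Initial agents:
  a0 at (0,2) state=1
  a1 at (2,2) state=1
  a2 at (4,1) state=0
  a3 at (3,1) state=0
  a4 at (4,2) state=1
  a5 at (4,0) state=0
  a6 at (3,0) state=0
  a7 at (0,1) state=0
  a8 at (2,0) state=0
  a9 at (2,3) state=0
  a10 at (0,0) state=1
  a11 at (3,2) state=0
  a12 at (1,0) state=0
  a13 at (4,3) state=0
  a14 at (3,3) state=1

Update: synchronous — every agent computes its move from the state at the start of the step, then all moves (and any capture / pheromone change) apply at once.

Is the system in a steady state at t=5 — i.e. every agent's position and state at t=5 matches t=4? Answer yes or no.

yes

t=1: a0@(0,2):0 a1@(2,2):0 a2@(4,1):0 a3@(3,1):0 a4@(4,2):0 a5@(4,0):0 a6@(3,0):0 a7@(0,1):0 a8@(2,0):0 a9@(2,3):0 a10@(0,0):0 a11@(3,2):0 a12@(1,0):0 a13@(4,3):1 a14@(3,3):1
t=2: a0@(0,2):0 a1@(2,2):0 a2@(4,1):0 a3@(3,1):0 a4@(4,2):0 a5@(4,0):0 a6@(3,0):0 a7@(0,1):0 a8@(2,0):0 a9@(2,3):0 a10@(0,0):0 a11@(3,2):0 a12@(1,0):0 a13@(4,3):0 a14@(3,3):0
t=3: (unchanged — steady state)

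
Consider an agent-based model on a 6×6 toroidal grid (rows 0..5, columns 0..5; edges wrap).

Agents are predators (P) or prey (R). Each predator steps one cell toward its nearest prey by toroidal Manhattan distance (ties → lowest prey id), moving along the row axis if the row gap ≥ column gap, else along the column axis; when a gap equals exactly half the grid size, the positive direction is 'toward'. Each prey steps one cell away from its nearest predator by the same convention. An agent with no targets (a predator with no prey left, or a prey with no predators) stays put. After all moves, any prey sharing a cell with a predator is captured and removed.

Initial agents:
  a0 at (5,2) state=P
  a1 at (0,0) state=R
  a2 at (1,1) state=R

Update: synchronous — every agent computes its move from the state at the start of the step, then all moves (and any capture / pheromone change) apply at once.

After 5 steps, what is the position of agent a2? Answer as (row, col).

(1, 0)

t=1: a0@(5,1):P a1@(0,5):R a2@(2,1):R
t=2: a0@(5,0):P a1@(0,4):R a2@(1,1):R
t=3: a0@(5,5):P a1@(0,3):R a2@(2,1):R
t=4: a0@(5,4):P a1@(0,2):R a2@(1,1):R
t=5: a0@(5,3):P a1@(0,1):R a2@(1,0):R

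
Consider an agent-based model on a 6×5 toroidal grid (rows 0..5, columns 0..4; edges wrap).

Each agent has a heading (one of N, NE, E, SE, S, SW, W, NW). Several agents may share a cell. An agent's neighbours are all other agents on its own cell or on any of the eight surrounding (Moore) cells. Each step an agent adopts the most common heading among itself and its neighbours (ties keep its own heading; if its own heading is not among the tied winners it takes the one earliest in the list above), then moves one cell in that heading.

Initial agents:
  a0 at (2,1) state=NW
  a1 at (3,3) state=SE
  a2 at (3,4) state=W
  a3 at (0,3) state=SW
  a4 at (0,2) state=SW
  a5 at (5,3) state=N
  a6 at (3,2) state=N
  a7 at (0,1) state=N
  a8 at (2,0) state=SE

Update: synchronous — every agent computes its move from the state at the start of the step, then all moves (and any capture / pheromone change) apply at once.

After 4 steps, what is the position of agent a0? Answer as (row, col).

(0, 4)

t=1: a0@(1,0):NW a1@(4,4):SE a2@(4,0):SE a3@(1,2):SW a4@(1,1):SW a5@(0,2):SW a6@(2,2):N a7@(5,1):N a8@(3,1):SE
t=2: a0@(0,4):NW a1@(5,0):SE a2@(5,1):SE a3@(2,1):SW a4@(2,0):SW a5@(1,1):SW a6@(3,1):SW a7@(4,1):N a8@(4,2):SE
t=3: a0@(5,3):NW a1@(0,1):SE a2@(0,2):SE a3@(3,0):SW a4@(3,4):SW a5@(2,0):SW a6@(4,0):SW a7@(5,2):SE a8@(5,3):SE
t=4: a0@(0,4):SE a1@(1,2):SE a2@(1,3):SE a3@(4,4):SW a4@(4,3):SW a5@(3,4):SW a6@(5,4):SW a7@(0,3):SE a8@(0,4):SE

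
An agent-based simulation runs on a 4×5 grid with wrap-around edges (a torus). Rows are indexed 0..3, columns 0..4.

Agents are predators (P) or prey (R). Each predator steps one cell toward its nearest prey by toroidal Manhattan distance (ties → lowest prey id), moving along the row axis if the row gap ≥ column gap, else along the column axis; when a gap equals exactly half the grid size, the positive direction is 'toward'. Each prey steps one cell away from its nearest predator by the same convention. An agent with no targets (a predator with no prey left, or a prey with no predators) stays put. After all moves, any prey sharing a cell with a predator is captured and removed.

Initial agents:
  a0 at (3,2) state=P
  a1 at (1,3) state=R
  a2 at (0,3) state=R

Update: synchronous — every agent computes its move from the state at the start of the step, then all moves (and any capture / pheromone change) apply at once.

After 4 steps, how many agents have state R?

t=1: a0@(0,2):P a1@(0,3):R a2@(1,3):R
t=2: a0@(0,3):P a1@(0,4):R a2@(2,3):R
t=3: a0@(0,4):P a1@(0,0):R a2@(1,3):R
t=4: a0@(0,0):P a1@(0,1):R a2@(2,3):R

2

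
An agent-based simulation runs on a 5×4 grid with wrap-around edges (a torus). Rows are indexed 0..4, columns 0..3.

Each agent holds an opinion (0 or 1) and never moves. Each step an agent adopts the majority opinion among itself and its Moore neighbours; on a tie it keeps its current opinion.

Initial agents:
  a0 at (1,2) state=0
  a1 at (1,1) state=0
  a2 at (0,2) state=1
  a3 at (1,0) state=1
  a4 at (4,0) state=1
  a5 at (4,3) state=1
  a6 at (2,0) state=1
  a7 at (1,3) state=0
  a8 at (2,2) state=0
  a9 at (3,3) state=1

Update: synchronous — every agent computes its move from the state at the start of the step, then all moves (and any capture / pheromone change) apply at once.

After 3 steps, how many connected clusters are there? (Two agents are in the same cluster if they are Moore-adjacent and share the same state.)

t=1: a0@(1,2):0 a1@(1,1):0 a2@(0,2):0 a3@(1,0):1 a4@(4,0):1 a5@(4,3):1 a6@(2,0):1 a7@(1,3):0 a8@(2,2):0 a9@(3,3):1
t=2: (unchanged — steady state)

2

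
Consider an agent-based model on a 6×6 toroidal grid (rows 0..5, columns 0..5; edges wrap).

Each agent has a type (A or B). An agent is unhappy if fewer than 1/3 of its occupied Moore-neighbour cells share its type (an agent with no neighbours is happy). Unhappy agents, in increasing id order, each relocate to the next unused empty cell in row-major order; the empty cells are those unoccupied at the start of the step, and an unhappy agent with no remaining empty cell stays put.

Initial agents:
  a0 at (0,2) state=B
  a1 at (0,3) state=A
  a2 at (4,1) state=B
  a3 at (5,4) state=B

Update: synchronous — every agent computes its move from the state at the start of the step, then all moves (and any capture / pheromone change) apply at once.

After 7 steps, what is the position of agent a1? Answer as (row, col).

(0, 2)

t=1: a0@(0,0):B a1@(0,1):A a2@(4,1):B a3@(0,4):B
t=2: a0@(0,2):B a1@(0,3):A a2@(4,1):B a3@(0,4):B
t=3: a0@(0,0):B a1@(0,1):A a2@(4,1):B a3@(0,5):B
t=4: a0@(0,0):B a1@(0,2):A a2@(4,1):B a3@(0,5):B
t=5: (unchanged — steady state)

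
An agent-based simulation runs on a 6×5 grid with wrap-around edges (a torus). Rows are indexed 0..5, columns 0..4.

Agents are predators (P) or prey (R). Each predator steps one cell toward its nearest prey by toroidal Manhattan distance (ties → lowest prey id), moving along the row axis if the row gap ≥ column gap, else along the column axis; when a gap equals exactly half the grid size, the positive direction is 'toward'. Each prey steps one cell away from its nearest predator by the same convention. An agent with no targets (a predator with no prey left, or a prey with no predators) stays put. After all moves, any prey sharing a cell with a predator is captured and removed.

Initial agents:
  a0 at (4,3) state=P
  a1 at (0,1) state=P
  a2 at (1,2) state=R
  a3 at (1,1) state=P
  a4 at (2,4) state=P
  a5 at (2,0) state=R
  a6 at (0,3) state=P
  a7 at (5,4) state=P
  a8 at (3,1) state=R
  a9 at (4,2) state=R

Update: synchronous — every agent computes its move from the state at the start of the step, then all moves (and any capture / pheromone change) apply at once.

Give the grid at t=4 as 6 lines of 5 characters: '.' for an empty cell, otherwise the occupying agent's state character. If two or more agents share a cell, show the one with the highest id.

.....
.R...
.PP..
.....
R..P.
.....

t=1: a0@(4,2):P a1@(1,1):P a3@(1,2):P a4@(2,0):P a5@(2,1):R a6@(1,3):P a7@(5,3):P a8@(4,1):R a9@(4,1):R
t=2: a0@(4,1):P a1@(2,1):P a3@(2,2):P a4@(2,1):P a5@(3,1):R a6@(1,2):P a7@(5,2):P a8@(4,0):R a9@(4,0):R
t=3: a0@(3,1):P a1@(3,1):P a3@(3,2):P a4@(3,1):P a5@(2,1):R a6@(2,2):P a7@(4,2):P a8@(4,4):R a9@(4,4):R
t=4: a0@(2,1):P a1@(2,1):P a3@(2,2):P a4@(2,1):P a5@(1,1):R a6@(2,1):P a7@(4,3):P a8@(4,0):R a9@(4,0):R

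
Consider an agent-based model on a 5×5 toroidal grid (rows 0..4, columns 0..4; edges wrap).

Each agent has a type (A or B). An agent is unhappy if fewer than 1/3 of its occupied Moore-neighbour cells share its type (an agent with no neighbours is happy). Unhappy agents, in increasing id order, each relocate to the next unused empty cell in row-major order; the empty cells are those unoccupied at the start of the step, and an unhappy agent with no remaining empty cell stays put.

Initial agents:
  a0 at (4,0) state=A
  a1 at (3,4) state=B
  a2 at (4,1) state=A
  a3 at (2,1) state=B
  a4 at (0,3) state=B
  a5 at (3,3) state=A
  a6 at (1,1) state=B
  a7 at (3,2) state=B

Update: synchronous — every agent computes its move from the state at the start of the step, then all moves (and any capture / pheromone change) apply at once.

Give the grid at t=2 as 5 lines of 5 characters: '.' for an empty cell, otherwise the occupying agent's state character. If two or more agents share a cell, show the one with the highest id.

t=1: a0@(4,0):A a1@(0,0):B a2@(4,1):A a3@(2,1):B a4@(0,3):B a5@(0,1):A a6@(1,1):B a7@(3,2):B
t=2: a0@(4,0):A a1@(0,2):B a2@(4,1):A a3@(2,1):B a4@(0,3):B a5@(0,1):A a6@(1,1):B a7@(3,2):B

.ABB.
.B...
.B...
..B..
AA...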